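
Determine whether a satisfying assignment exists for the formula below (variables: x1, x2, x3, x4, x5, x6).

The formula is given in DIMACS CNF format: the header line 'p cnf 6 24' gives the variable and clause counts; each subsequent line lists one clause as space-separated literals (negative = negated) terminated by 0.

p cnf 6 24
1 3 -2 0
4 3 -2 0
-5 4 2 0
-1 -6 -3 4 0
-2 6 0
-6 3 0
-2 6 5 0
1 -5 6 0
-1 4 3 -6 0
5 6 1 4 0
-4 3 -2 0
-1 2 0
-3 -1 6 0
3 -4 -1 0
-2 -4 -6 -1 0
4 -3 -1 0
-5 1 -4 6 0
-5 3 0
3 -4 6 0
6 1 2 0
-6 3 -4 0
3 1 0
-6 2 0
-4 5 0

Satisfiable

Branch on x2: set x2 = True.
From the singleton clause (x6), x6 = True.
From the singleton clause (x3), x3 = True.
Branch on x1: set x1 = False.
Branch on x4: set x4 = True.
From the singleton clause (x5), x5 = True.
Every clause now holds.
A satisfying assignment: x1 ↦ False,  x2 ↦ True,  x3 ↦ True,  x4 ↦ True,  x5 ↦ True,  x6 ↦ True.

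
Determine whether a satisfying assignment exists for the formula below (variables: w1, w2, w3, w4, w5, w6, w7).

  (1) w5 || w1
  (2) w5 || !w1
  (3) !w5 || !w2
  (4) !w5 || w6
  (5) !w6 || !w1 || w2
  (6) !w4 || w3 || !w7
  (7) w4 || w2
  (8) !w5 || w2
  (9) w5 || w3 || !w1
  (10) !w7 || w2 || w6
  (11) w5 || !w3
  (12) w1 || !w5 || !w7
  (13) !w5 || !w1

No, unsatisfiable

Try w5 = true.
From the singleton clause (!w2), w2 = false.
That conflicts with the unit clause (w2).
Backtrack on w5: now try w5 = false.
From the singleton clause (w1), w1 = true.
That conflicts with the unit clause (!w1).
Either choice for w5 ends in contradiction.
No assignment satisfies every clause.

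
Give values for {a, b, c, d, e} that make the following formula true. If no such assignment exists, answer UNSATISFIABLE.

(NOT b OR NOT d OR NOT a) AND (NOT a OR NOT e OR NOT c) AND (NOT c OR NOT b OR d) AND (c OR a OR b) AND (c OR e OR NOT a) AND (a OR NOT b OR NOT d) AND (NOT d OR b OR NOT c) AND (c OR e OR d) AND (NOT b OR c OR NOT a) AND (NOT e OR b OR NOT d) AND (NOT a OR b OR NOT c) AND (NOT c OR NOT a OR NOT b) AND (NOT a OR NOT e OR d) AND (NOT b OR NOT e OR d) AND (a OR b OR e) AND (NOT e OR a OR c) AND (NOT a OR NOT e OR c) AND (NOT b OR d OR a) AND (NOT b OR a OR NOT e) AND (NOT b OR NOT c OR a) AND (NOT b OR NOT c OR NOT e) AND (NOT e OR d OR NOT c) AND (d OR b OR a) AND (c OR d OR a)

UNSATISFIABLE

Branch on b: set b = false.
Branch on c: set c = true.
Unit clause (NOT d) forces d = false.
Unit clause (NOT a) forces a = false.
But (a) is also a unit clause — contradiction.
Backtrack on c: now try c = false.
Unit clause (a) forces a = true.
Unit clause (e) forces e = true.
But (NOT e) is also a unit clause — contradiction.
Neither c = true nor c = false works.
Backtrack on b: now try b = true.
Branch on d: set d = false.
Unit clause (NOT c) forces c = false.
Unit clause (e) forces e = true.
But (NOT e) is also a unit clause — contradiction.
Backtrack on d: now try d = true.
Unit clause (NOT a) forces a = false.
But (a) is also a unit clause — contradiction.
Neither d = true nor d = false works.
Neither b = true nor b = false works.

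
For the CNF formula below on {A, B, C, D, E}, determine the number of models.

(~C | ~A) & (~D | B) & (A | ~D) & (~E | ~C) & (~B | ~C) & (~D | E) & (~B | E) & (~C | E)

7

There are 2^5 = 32 truth assignments over (A, B, C, D, E).
Split on D. With D = 1, the clauses containing D are satisfied and ~D drops from the rest; 1 of the 2^4 = 16 assignments to the other variables satisfy what remains.
With D = 0, by the same count on the reduced clause set, 6 assignments work.
(One model: A=F, B=F, C=F, D=F, E=F.)
Total: 1 + 6 = 7.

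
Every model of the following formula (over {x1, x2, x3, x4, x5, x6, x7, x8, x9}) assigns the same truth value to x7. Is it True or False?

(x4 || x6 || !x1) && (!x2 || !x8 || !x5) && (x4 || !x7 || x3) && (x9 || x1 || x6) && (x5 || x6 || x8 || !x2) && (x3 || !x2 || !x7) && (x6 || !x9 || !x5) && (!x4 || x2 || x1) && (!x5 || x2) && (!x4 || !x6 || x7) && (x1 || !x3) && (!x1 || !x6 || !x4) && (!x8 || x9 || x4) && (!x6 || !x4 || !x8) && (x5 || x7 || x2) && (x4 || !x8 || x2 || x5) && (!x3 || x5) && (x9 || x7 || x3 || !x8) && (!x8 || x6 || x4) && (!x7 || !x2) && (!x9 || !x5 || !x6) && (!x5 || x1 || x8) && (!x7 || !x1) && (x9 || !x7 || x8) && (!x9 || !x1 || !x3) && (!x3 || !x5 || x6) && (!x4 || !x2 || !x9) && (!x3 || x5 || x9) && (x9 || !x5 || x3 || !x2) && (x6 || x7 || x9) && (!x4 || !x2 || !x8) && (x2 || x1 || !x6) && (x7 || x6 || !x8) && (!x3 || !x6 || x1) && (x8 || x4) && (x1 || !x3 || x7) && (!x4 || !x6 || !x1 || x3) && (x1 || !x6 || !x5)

False

Suppose x7 = true.
The clause (!x2) is unit, so x2 = false.
The clause (!x5) is unit, so x5 = false.
The clause (!x3) is unit, so x3 = false.
The clause (x4) is unit, so x4 = true.
The clause (x1) is unit, so x1 = true.
Now (!x1) is unsatisfied and unit — conflict.
So every satisfying assignment has x7 = False.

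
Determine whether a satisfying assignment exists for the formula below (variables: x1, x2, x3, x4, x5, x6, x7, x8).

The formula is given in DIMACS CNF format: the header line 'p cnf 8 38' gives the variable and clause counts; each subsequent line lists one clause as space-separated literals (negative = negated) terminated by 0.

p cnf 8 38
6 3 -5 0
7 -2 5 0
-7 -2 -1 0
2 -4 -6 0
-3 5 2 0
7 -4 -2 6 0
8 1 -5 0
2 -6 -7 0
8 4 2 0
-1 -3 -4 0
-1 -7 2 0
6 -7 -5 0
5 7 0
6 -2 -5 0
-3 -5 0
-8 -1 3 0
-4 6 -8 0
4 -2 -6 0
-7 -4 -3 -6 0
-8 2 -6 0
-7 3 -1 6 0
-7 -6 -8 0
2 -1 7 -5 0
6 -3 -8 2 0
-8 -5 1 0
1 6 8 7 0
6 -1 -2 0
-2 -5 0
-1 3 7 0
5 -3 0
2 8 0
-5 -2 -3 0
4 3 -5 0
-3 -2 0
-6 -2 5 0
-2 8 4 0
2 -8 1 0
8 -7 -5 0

Branch on x5: set x5 = False.
Unit clause (x7) forces x7 = True.
Unit clause (¬x3) forces x3 = False.
Branch on x2: set x2 = True.
Unit clause (¬x1) forces x1 = False.
Unit clause (¬x6) forces x6 = False.
Branch on x4: set x4 = False.
Unit clause (x8) forces x8 = True.
Every clause now holds.
A satisfying assignment: x1=False; x2=True; x3=False; x4=False; x5=False; x6=False; x7=True; x8=True.

Satisfiable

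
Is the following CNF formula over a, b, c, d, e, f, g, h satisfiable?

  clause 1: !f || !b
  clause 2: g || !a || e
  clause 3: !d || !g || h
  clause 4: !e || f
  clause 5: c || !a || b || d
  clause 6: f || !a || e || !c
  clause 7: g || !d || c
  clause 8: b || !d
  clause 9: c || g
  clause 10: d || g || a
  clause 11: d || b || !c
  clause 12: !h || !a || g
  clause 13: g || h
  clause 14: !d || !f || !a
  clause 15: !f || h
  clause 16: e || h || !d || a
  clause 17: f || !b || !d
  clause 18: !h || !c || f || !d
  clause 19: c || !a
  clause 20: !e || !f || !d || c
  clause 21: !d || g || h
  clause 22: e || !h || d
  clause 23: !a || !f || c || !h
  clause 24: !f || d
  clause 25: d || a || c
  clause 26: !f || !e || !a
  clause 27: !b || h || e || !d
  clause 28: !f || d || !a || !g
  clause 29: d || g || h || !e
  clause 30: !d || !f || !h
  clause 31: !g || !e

Suppose f = false.
The clause (!e) is unit, so e = false.
Suppose g = true.
Suppose d = false.
The clause (!h) is unit, so h = false.
Suppose a = false.
The clause (c) is unit, so c = true.
The clause (b) is unit, so b = true.
All clauses are satisfied.
A satisfying assignment: a ↦ false, b ↦ true, c ↦ true, d ↦ false, e ↦ false, f ↦ false, g ↦ true, h ↦ false.

Yes, satisfiable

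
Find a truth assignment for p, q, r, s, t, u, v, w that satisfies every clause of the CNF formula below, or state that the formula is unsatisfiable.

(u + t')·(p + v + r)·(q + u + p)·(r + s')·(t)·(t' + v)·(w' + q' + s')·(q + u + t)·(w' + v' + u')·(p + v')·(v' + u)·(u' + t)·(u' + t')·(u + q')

UNSATISFIABLE

(t) alone gives t = 1.
(u) alone gives u = 1.
But (u') is also a unit clause — contradiction.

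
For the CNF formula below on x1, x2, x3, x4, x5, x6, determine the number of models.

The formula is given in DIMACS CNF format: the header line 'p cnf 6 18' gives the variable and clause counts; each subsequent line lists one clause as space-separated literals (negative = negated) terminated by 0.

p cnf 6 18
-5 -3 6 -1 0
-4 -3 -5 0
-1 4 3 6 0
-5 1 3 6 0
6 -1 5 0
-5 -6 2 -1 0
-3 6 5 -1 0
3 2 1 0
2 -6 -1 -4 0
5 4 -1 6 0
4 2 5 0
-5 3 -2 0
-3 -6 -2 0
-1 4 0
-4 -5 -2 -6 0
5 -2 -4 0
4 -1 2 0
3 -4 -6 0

9

There are 2^6 = 64 truth assignments over (x1, x2, x3, x4, x5, x6).
Split on x6. With x6 = True, the clauses containing x6 are satisfied and ¬x6 drops from the rest; 3 of the 2^5 = 32 assignments to the other variables satisfy what remains.
With x6 = False, by the same count on the reduced clause set, 6 assignments work.
Total: 3 + 6 = 9.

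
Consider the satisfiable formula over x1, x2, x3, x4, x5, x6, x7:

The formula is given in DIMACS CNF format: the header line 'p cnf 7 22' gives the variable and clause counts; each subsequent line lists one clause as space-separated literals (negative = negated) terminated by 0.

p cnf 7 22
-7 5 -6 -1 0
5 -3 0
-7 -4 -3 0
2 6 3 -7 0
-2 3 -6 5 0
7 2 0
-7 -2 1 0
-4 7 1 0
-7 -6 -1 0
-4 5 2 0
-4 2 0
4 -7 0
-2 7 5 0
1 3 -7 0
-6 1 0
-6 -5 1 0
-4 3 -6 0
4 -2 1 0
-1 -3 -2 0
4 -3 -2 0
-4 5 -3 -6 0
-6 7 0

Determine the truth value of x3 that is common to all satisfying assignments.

False

Suppose x3 = True.
Unit clause (x5) forces x5 = True.
Try x7 = False.
Unit clause (x2) forces x2 = True.
Unit clause (¬x1) forces x1 = False.
Unit clause (¬x4) forces x4 = False.
Now (x4) is unsatisfied and unit — conflict.
That branch fails; take x7 = True instead.
Unit clause (¬x4) forces x4 = False.
Now (x4) is unsatisfied and unit — conflict.
Both values of x7 lead to a conflict.
So every satisfying assignment has x3 = False.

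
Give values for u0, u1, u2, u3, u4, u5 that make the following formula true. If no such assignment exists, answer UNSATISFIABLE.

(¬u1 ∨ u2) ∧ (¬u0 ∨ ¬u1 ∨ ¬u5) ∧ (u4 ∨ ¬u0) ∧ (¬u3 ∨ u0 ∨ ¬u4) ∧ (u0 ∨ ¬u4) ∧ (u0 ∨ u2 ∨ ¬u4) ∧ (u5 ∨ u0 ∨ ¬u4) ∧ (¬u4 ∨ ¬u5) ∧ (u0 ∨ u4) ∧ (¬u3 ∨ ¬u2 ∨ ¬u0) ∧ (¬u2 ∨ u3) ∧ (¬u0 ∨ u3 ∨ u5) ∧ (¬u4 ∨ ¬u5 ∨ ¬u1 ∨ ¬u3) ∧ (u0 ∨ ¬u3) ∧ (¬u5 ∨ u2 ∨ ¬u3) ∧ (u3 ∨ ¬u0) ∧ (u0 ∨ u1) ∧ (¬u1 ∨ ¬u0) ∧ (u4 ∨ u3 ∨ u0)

u0=True, u1=False, u2=False, u3=True, u4=True, u5=False

Branch on u1: set u1 = False.
The clause (u0) is unit, so u0 = True.
The clause (u4) is unit, so u4 = True.
The clause (¬u5) is unit, so u5 = False.
The clause (u3) is unit, so u3 = True.
The clause (¬u2) is unit, so u2 = False.
This assignment satisfies each clause.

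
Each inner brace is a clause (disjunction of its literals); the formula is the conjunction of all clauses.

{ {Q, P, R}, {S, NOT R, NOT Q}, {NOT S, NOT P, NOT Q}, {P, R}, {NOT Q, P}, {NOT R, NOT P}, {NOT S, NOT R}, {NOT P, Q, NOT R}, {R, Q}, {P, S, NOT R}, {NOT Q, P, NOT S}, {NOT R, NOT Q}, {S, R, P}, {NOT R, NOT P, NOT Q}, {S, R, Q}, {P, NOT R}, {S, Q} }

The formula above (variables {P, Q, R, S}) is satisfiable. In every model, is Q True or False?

True

Suppose Q = false.
From the singleton clause (R), R = true.
From the singleton clause (NOT P), P = false.
Now (P) is unsatisfied and unit — conflict.
So every satisfying assignment has Q = True.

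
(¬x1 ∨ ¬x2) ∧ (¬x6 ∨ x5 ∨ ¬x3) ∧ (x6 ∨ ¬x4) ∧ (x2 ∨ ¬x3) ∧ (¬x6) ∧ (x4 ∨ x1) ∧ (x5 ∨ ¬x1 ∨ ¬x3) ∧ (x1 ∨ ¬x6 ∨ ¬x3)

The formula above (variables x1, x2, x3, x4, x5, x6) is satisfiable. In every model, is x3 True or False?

False

Suppose x3 = True.
Unit clause (x2) forces x2 = True.
Unit clause (¬x1) forces x1 = False.
Unit clause (¬x6) forces x6 = False.
Unit clause (¬x4) forces x4 = False.
Now (x4) is unsatisfied and unit — conflict.
So every satisfying assignment has x3 = False.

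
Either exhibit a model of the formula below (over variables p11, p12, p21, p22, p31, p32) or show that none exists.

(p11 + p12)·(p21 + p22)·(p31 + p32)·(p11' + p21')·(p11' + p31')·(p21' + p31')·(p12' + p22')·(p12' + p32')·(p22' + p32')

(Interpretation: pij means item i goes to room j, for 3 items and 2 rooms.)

Case p11 = 1:
From the singleton clause (p21'), p21 = 0.
From the singleton clause (p22), p22 = 1.
From the singleton clause (p31'), p31 = 0.
From the singleton clause (p32), p32 = 1.
But (p32') is also a unit clause — contradiction.
So p11 must be the other value — set p11 = 0.
From the singleton clause (p12), p12 = 1.
From the singleton clause (p22'), p22 = 0.
From the singleton clause (p21), p21 = 1.
From the singleton clause (p31'), p31 = 0.
From the singleton clause (p32), p32 = 1.
But (p32') is also a unit clause — contradiction.
Both values of p11 lead to a conflict.

UNSATISFIABLE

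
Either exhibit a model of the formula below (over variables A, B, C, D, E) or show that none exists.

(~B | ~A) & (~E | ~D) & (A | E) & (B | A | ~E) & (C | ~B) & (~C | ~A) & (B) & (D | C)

The clause (B) is unit, so B = 1.
The clause (~A) is unit, so A = 0.
The clause (E) is unit, so E = 1.
The clause (~D) is unit, so D = 0.
The clause (C) is unit, so C = 1.
This assignment satisfies each clause.

A: 0; B: 1; C: 1; D: 0; E: 1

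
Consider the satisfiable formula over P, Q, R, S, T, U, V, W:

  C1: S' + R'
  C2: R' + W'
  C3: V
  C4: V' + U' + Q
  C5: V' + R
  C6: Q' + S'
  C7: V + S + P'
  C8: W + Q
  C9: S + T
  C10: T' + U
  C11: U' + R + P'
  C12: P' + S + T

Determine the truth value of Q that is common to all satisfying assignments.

Suppose Q = 0.
Unit clause (V) forces V = 1.
Unit clause (U') forces U = 0.
Unit clause (R) forces R = 1.
Unit clause (S') forces S = 0.
Unit clause (W') forces W = 0.
That conflicts with the unit clause (W).
So every satisfying assignment has Q = True.

True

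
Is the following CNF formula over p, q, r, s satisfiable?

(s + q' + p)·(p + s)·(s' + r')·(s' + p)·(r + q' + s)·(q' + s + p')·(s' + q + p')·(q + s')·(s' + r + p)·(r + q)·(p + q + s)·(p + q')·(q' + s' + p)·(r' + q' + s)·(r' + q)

Satisfiable

Case p = 1:
Case s = 1:
The clause (r') is unit, so r = 0.
The clause (q) is unit, so q = 1.
This assignment satisfies each clause.
A satisfying assignment: p=1, q=1, r=0, s=1.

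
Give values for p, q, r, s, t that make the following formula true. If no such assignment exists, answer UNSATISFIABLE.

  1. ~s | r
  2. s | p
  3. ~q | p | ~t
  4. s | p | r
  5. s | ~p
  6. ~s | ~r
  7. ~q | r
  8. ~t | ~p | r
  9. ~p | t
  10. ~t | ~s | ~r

Try s = 0.
(p) alone gives p = 1.
But (~p) is also a unit clause — contradiction.
So s must be the other value — set s = 1.
(r) alone gives r = 1.
But (~r) is also a unit clause — contradiction.
Both values of s lead to a conflict.

UNSATISFIABLE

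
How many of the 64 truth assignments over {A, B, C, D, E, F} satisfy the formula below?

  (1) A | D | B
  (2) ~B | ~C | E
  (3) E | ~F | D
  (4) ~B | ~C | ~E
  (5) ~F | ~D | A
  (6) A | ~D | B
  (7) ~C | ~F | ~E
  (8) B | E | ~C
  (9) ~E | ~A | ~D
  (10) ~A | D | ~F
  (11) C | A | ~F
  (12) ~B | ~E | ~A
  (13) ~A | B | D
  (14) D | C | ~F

9

There are 2^6 = 64 truth assignments over (A, B, C, D, E, F).
Split on D. With D = 1, the clauses containing D are satisfied and ~D drops from the rest; 6 of the 2^5 = 32 assignments to the other variables satisfy what remains.
With D = 0, by the same count on the reduced clause set, 3 assignments work.
(One model: A=F, B=T, C=F, D=F, E=F, F=F.)
Total: 6 + 3 = 9.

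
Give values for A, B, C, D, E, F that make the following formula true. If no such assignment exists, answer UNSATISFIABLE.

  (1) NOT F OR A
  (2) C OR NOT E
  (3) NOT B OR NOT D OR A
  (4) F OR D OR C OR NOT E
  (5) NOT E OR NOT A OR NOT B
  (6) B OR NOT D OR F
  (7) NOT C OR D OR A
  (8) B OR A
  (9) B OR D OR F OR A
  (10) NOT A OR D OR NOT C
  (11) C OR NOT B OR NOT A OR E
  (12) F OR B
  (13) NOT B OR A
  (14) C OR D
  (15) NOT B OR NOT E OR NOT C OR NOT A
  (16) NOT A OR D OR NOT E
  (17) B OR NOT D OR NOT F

A: true; B: true; C: true; D: true; E: false; F: false

Suppose F = false.
(B) alone gives B = true.
(A) alone gives A = true.
(NOT E) alone gives E = false.
(C) alone gives C = true.
(D) alone gives D = true.
This assignment satisfies each clause.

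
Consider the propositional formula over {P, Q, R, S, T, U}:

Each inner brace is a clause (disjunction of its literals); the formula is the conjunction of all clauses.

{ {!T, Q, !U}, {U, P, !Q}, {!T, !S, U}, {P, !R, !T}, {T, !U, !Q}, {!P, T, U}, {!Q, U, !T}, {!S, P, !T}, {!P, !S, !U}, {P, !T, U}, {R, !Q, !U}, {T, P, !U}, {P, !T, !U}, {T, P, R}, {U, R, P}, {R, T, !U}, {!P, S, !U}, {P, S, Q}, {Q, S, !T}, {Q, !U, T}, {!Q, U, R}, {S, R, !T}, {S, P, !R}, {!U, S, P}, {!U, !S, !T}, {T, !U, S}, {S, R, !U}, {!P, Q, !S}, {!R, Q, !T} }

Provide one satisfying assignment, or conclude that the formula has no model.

P ↦ false; Q ↦ false; R ↦ true; S ↦ true; T ↦ false; U ↦ false

Branch on T: set T = false.
Branch on U: set U = false.
The clause (!P) is unit, so P = false.
The clause (!Q) is unit, so Q = false.
The clause (R) is unit, so R = true.
The clause (S) is unit, so S = true.
All clauses are satisfied.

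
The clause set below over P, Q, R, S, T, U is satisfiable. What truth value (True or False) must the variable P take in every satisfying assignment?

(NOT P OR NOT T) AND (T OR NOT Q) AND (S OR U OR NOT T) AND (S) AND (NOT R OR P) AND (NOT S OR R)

True

Suppose P = false.
(S) alone gives S = true.
(NOT R) alone gives R = false.
But (R) is also a unit clause — contradiction.
So every satisfying assignment has P = True.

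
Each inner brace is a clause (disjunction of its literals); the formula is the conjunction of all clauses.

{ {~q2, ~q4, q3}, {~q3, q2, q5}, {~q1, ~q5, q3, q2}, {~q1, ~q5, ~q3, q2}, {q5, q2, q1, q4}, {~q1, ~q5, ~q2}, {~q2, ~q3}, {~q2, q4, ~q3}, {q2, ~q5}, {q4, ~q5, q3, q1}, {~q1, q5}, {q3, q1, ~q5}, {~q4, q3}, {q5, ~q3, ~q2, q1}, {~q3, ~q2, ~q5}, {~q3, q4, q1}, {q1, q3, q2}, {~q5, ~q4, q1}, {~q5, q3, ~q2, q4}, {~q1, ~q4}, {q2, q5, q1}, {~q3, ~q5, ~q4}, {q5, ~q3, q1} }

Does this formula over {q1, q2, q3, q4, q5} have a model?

Satisfiable

Branch on q2: set q2 = 1.
From the singleton clause (~q3), q3 = 0.
From the singleton clause (~q4), q4 = 0.
From the singleton clause (~q5), q5 = 0.
From the singleton clause (~q1), q1 = 0.
This assignment satisfies each clause.
A satisfying assignment: q1 ↦ 0, q2 ↦ 1, q3 ↦ 0, q4 ↦ 0, q5 ↦ 0.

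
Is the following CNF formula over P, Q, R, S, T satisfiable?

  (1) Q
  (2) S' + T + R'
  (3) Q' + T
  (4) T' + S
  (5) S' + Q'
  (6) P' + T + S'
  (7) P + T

Unit clause (Q) forces Q = 1.
Unit clause (T) forces T = 1.
Unit clause (S) forces S = 1.
But (S') is also a unit clause — contradiction.
No assignment satisfies every clause.

No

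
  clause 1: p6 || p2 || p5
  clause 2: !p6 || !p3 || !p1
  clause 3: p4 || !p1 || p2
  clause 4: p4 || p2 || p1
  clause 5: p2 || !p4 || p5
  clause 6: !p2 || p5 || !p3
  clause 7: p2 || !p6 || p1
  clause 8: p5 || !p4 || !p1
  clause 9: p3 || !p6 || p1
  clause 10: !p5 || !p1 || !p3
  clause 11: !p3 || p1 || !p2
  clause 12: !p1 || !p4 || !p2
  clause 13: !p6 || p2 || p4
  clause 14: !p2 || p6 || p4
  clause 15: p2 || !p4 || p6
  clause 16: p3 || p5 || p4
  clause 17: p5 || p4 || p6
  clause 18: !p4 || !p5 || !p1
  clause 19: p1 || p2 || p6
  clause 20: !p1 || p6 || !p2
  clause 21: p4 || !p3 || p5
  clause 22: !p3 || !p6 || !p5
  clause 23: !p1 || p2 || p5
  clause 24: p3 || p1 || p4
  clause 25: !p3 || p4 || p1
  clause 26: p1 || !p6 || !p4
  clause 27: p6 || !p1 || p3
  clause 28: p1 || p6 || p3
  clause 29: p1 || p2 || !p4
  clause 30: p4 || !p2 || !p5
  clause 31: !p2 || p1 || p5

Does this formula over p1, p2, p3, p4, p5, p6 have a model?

No, unsatisfiable

Try p6 = true.
Try p3 = false.
Unit clause (p1) forces p1 = true.
Try p4 = true.
Unit clause (p5) forces p5 = true.
Now (!p5) is unsatisfied and unit — conflict.
Backtrack on p4: now try p4 = false.
Unit clause (p2) forces p2 = true.
Unit clause (p5) forces p5 = true.
Now (!p5) is unsatisfied and unit — conflict.
Neither p4 = true nor p4 = false works.
Backtrack on p3: now try p3 = true.
Unit clause (!p1) forces p1 = false.
Unit clause (p2) forces p2 = true.
Now (!p2) is unsatisfied and unit — conflict.
Neither p3 = true nor p3 = false works.
Backtrack on p6: now try p6 = false.
Try p2 = true.
Unit clause (p4) forces p4 = true.
Unit clause (!p1) forces p1 = false.
Unit clause (!p3) forces p3 = false.
Now (p3) is unsatisfied and unit — conflict.
Backtrack on p2: now try p2 = false.
Unit clause (p5) forces p5 = true.
Unit clause (!p4) forces p4 = false.
Unit clause (!p1) forces p1 = false.
Now (p1) is unsatisfied and unit — conflict.
Neither p2 = true nor p2 = false works.
Neither p6 = true nor p6 = false works.
No assignment satisfies every clause.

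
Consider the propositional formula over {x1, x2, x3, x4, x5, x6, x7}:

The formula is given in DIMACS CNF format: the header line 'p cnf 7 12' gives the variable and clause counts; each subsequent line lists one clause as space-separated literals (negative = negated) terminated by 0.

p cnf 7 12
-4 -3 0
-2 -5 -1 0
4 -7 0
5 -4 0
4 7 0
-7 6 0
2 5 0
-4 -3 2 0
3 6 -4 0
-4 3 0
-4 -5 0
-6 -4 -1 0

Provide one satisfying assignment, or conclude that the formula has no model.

UNSATISFIABLE

Suppose x4 = False.
Unit clause (¬x7) forces x7 = False.
But (x7) is also a unit clause — contradiction.
Backtrack on x4: now try x4 = True.
Unit clause (¬x3) forces x3 = False.
But (x3) is also a unit clause — contradiction.
Either choice for x4 ends in contradiction.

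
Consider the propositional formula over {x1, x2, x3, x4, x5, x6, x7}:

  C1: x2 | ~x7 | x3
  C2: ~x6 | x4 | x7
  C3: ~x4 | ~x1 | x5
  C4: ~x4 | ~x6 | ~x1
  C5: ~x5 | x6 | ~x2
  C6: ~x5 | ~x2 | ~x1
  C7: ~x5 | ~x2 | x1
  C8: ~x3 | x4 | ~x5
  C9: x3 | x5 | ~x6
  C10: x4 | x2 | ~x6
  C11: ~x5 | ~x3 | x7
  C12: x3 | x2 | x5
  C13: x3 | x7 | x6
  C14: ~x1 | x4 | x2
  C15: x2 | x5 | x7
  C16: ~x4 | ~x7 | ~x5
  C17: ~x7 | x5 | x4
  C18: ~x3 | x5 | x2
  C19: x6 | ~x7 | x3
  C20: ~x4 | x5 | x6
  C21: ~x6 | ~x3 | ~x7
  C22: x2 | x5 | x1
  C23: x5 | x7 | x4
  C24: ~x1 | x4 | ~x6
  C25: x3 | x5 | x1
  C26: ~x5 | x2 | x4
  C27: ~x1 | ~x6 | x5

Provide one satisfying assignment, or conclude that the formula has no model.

x1 ↦ 0; x2 ↦ 0; x3 ↦ 0; x4 ↦ 1; x5 ↦ 1; x6 ↦ 1; x7 ↦ 0

Try x2 = 0.
Try x7 = 0.
(x5) alone gives x5 = 1.
(~x3) alone gives x3 = 0.
(x6) alone gives x6 = 1.
(x4) alone gives x4 = 1.
(~x1) alone gives x1 = 0.
All clauses are satisfied.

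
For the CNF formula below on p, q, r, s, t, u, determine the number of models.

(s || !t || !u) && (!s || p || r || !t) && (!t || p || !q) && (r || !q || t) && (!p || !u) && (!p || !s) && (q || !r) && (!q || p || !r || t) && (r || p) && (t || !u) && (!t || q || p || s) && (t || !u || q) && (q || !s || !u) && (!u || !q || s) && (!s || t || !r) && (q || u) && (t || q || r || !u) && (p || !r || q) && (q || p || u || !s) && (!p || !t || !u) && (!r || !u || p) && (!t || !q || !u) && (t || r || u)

There are 2^6 = 64 truth assignments over (p, q, r, s, t, u).
Split on r. With r = true, the clauses containing r are satisfied and !r drops from the rest; 2 of the 2^5 = 32 assignments to the other variables satisfy what remains.
With r = false, by the same count on the reduced clause set, 1 assignment works.
(One model: p=T, q=T, r=F, s=F, t=T, u=F.)
Total: 2 + 1 = 3.

3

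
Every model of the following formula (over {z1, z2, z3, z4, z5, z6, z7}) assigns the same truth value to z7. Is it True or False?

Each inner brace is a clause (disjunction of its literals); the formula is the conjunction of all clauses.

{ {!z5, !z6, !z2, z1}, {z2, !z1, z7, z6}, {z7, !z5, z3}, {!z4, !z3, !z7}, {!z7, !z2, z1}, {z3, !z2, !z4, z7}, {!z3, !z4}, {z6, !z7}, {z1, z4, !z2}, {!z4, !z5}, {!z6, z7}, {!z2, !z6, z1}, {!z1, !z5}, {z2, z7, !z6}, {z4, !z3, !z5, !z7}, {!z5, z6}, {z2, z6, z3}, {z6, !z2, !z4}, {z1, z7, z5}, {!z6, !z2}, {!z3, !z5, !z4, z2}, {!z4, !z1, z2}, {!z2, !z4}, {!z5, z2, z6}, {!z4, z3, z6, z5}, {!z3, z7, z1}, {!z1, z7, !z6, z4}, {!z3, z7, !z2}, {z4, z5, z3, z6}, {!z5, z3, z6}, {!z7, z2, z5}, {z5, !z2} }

Suppose z7 = false.
From the singleton clause (!z6), z6 = false.
From the singleton clause (!z5), z5 = false.
From the singleton clause (z1), z1 = true.
From the singleton clause (z2), z2 = true.
But (!z2) is also a unit clause — contradiction.
So every satisfying assignment has z7 = True.

True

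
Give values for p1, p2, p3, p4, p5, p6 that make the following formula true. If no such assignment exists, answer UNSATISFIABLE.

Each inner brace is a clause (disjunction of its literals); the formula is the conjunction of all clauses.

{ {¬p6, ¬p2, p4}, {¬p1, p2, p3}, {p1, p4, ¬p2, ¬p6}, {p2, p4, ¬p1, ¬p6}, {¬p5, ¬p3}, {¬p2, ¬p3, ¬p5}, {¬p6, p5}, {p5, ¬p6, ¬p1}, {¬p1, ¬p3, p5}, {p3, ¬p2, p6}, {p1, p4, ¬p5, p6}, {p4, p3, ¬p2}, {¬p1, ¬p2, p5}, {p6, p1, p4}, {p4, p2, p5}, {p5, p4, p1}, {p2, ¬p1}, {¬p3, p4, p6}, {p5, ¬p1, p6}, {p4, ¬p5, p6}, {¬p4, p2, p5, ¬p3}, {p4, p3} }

Branch on p5: set p5 = False.
From the singleton clause (¬p6), p6 = False.
From the singleton clause (¬p1), p1 = False.
From the singleton clause (p4), p4 = True.
Branch on p3: set p3 = False.
From the singleton clause (¬p2), p2 = False.
All clauses are satisfied.

p1 ↦ False, p2 ↦ False, p3 ↦ False, p4 ↦ True, p5 ↦ False, p6 ↦ False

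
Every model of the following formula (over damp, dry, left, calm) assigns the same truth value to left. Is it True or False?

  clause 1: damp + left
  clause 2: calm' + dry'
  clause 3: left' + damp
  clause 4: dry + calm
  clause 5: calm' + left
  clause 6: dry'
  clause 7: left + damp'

Suppose left = 0.
(damp) alone gives damp = 1.
But (damp') is also a unit clause — contradiction.
So every satisfying assignment has left = True.

True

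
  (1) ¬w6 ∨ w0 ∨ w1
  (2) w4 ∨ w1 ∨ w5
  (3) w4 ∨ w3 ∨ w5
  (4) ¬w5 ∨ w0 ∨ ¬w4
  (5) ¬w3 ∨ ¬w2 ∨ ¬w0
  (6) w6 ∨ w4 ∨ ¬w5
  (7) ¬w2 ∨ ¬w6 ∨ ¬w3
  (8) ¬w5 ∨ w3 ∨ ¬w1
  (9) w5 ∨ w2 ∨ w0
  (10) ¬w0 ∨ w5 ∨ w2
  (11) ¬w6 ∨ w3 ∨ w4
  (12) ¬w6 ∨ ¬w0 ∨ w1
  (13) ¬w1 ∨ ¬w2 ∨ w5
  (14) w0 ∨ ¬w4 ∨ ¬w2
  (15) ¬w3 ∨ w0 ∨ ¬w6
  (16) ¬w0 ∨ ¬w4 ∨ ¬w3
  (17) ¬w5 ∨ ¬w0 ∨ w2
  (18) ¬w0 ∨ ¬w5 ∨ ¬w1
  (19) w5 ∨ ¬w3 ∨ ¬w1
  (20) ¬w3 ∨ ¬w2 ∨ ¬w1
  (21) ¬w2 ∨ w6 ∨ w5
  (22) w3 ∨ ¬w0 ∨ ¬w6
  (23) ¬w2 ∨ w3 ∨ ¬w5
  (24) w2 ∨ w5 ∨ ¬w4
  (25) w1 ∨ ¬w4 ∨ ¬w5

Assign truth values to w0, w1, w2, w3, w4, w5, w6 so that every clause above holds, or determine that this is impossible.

Suppose w6 = False.
Suppose w4 = True.
Suppose w5 = False.
The clause (¬w2) is unit, so w2 = False.
That conflicts with the unit clause (w2).
So w5 must be the other value — set w5 = True.
The clause (w0) is unit, so w0 = True.
The clause (¬w3) is unit, so w3 = False.
The clause (¬w1) is unit, so w1 = False.
That conflicts with the unit clause (w1).
Neither w5 = True nor w5 = False works.
So w4 must be the other value — set w4 = False.
The clause (¬w5) is unit, so w5 = False.
The clause (w1) is unit, so w1 = True.
The clause (w3) is unit, so w3 = True.
That conflicts with the unit clause (¬w3).
Neither w4 = True nor w4 = False works.
So w6 must be the other value — set w6 = True.
Suppose w0 = True.
The clause (w1) is unit, so w1 = True.
The clause (¬w5) is unit, so w5 = False.
The clause (w2) is unit, so w2 = True.
That conflicts with the unit clause (¬w2).
So w0 must be the other value — set w0 = False.
The clause (w1) is unit, so w1 = True.
The clause (¬w3) is unit, so w3 = False.
The clause (¬w5) is unit, so w5 = False.
The clause (w4) is unit, so w4 = True.
The clause (w2) is unit, so w2 = True.
That conflicts with the unit clause (¬w2).
Neither w0 = True nor w0 = False works.
Neither w6 = True nor w6 = False works.

UNSATISFIABLE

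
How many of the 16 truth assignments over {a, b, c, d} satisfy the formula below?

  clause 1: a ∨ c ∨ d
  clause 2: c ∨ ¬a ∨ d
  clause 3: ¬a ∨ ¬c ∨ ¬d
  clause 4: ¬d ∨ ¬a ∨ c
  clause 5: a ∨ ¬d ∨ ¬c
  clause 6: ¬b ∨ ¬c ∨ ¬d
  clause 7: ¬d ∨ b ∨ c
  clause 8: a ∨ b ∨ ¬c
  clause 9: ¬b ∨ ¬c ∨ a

There are 2^4 = 16 truth assignments over (a, b, c, d).
Check each against the 9 clauses (columns in the order a, b, c, d):
  F F F F  ✗ fails (a ∨ c ∨ d)
  F F F T  ✗ fails (¬d ∨ b ∨ c)
  F F T F  ✗ fails (a ∨ b ∨ ¬c)
  F F T T  ✗ fails (a ∨ ¬d ∨ ¬c)
  F T F F  ✗ fails (a ∨ c ∨ d)
  F T F T  ✓ satisfies all
  F T T F  ✗ fails (¬b ∨ ¬c ∨ a)
  F T T T  ✗ fails (a ∨ ¬d ∨ ¬c)
  T F F F  ✗ fails (c ∨ ¬a ∨ d)
  T F F T  ✗ fails (¬d ∨ ¬a ∨ c)
  T F T F  ✓ satisfies all
  T F T T  ✗ fails (¬a ∨ ¬c ∨ ¬d)
  T T F F  ✗ fails (c ∨ ¬a ∨ d)
  T T F T  ✗ fails (¬d ∨ ¬a ∨ c)
  T T T F  ✓ satisfies all
  T T T T  ✗ fails (¬a ∨ ¬c ∨ ¬d)
3 of the 16 rows are models.

3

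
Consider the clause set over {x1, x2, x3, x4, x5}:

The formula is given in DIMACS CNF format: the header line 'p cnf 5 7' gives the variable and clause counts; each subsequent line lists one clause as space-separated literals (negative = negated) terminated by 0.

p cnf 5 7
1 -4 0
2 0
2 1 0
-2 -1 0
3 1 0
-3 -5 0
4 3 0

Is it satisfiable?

Yes

(x2) alone gives x2 = True.
(¬x1) alone gives x1 = False.
(¬x4) alone gives x4 = False.
(x3) alone gives x3 = True.
(¬x5) alone gives x5 = False.
Every clause now holds.
A satisfying assignment: x1 ↦ False; x2 ↦ True; x3 ↦ True; x4 ↦ False; x5 ↦ False.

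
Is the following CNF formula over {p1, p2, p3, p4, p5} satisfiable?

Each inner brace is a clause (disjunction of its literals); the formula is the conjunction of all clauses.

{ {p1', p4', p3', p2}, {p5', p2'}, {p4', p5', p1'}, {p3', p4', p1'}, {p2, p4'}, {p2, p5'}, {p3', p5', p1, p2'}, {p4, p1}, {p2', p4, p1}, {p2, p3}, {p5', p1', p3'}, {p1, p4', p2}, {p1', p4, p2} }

Try p5 = 0.
Try p2 = 1.
Try p4 = 1.
Try p3 = 0.
Every clause is now satisfied; p1 is unconstrained.
A satisfying assignment: p1=1; p2=1; p3=0; p4=1; p5=0.

Satisfiable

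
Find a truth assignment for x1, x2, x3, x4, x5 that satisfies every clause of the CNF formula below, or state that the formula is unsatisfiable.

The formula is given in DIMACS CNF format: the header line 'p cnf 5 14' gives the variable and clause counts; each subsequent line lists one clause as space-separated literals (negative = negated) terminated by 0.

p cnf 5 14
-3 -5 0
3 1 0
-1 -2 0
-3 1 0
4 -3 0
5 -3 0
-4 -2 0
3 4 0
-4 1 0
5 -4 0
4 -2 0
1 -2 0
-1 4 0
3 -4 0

Branch on x3: set x3 = False.
Unit clause (x1) forces x1 = True.
Unit clause (¬x2) forces x2 = False.
Unit clause (x4) forces x4 = True.
Now (¬x4) is unsatisfied and unit — conflict.
Undo x3 and try x3 = True.
Unit clause (¬x5) forces x5 = False.
Now (x5) is unsatisfied and unit — conflict.
Either choice for x3 ends in contradiction.

UNSATISFIABLE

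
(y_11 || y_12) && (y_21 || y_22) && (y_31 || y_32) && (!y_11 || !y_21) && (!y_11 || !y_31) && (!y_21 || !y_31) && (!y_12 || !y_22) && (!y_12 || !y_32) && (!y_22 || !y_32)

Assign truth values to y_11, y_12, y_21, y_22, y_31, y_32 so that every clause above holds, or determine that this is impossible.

Case y_11 = true:
From the singleton clause (!y_21), y_21 = false.
From the singleton clause (y_22), y_22 = true.
From the singleton clause (!y_31), y_31 = false.
From the singleton clause (y_32), y_32 = true.
Now (!y_32) is unsatisfied and unit — conflict.
So y_11 must be the other value — set y_11 = false.
From the singleton clause (y_12), y_12 = true.
From the singleton clause (!y_22), y_22 = false.
From the singleton clause (y_21), y_21 = true.
From the singleton clause (!y_31), y_31 = false.
From the singleton clause (y_32), y_32 = true.
Now (!y_32) is unsatisfied and unit — conflict.
Neither y_11 = true nor y_11 = false works.

UNSATISFIABLE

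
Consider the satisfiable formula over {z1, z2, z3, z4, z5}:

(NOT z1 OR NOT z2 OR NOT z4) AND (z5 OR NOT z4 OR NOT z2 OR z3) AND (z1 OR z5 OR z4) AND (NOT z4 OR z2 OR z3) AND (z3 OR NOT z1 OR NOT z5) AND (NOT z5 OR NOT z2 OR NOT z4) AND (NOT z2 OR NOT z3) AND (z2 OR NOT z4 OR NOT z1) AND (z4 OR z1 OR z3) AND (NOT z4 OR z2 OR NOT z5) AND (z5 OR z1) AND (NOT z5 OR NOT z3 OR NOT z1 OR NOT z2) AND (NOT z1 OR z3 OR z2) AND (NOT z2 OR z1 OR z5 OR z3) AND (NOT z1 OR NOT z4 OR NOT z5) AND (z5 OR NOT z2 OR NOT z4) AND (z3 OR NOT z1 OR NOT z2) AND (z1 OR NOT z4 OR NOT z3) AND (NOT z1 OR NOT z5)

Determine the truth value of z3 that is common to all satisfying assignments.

Suppose z3 = false.
Suppose z4 = false.
(z1) alone gives z1 = true.
(NOT z5) alone gives z5 = false.
(z2) alone gives z2 = true.
Now (NOT z2) is unsatisfied and unit — conflict.
So z4 must be the other value — set z4 = true.
(z2) alone gives z2 = true.
(NOT z1) alone gives z1 = false.
(z5) alone gives z5 = true.
Now (NOT z5) is unsatisfied and unit — conflict.
Both values of z4 lead to a conflict.
So every satisfying assignment has z3 = True.

True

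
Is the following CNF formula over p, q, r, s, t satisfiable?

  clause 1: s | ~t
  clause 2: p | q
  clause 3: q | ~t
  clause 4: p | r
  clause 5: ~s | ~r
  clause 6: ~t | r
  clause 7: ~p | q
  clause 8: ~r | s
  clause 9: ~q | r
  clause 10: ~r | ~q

Branch on s: set s = 1.
From the singleton clause (~r), r = 0.
From the singleton clause (p), p = 1.
From the singleton clause (~t), t = 0.
From the singleton clause (q), q = 1.
That conflicts with the unit clause (~q).
Backtrack on s: now try s = 0.
From the singleton clause (~t), t = 0.
From the singleton clause (~r), r = 0.
From the singleton clause (p), p = 1.
From the singleton clause (q), q = 1.
That conflicts with the unit clause (~q).
Either choice for s ends in contradiction.
No assignment satisfies every clause.

Unsatisfiable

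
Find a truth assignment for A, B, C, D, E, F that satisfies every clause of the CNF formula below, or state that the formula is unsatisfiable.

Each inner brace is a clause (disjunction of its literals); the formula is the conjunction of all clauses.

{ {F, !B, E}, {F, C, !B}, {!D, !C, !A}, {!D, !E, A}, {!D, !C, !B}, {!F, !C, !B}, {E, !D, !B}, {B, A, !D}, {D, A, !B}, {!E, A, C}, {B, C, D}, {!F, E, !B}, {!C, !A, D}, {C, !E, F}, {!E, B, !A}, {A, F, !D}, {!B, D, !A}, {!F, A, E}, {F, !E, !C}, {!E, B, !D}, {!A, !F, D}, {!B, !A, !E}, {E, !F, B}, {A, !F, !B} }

Try F = false.
Try B = false.
Try A = true.
(!E) alone gives E = false.
Try D = true.
(!C) alone gives C = false.
This assignment satisfies each clause.

A: true,  B: false,  C: false,  D: true,  E: false,  F: false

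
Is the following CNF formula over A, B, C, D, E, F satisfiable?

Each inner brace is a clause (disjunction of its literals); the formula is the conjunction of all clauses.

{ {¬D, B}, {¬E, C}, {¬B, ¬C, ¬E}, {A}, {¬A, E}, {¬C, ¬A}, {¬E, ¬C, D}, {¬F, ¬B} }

The clause (A) is unit, so A = True.
The clause (E) is unit, so E = True.
The clause (C) is unit, so C = True.
But (¬C) is also a unit clause — contradiction.
No assignment satisfies every clause.

Unsatisfiable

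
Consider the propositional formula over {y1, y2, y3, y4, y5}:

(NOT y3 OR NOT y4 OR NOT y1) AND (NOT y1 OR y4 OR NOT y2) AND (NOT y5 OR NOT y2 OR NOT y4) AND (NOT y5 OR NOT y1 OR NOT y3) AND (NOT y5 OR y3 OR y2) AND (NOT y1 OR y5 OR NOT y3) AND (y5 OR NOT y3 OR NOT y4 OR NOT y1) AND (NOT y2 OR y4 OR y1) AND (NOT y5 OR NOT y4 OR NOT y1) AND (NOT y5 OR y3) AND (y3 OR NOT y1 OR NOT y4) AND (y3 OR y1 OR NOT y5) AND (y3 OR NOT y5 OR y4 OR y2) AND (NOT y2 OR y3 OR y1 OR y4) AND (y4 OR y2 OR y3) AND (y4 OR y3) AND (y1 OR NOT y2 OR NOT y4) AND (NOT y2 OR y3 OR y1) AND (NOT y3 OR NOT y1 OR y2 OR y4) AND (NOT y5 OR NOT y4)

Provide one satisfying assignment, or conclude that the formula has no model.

y1=false,  y2=false,  y3=true,  y4=true,  y5=false

Suppose y5 = false.
Suppose y1 = false.
Suppose y2 = false.
Suppose y4 = true.
Every clause is now satisfied; y3 is unconstrained.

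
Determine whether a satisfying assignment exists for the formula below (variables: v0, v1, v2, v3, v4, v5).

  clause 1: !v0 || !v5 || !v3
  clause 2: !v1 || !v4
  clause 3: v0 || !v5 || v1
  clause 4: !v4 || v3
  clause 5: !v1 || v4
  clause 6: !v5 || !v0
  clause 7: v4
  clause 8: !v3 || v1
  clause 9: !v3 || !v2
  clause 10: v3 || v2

(v4) alone gives v4 = true.
(!v1) alone gives v1 = false.
(v3) alone gives v3 = true.
Now (!v3) is unsatisfied and unit — conflict.
No assignment satisfies every clause.

No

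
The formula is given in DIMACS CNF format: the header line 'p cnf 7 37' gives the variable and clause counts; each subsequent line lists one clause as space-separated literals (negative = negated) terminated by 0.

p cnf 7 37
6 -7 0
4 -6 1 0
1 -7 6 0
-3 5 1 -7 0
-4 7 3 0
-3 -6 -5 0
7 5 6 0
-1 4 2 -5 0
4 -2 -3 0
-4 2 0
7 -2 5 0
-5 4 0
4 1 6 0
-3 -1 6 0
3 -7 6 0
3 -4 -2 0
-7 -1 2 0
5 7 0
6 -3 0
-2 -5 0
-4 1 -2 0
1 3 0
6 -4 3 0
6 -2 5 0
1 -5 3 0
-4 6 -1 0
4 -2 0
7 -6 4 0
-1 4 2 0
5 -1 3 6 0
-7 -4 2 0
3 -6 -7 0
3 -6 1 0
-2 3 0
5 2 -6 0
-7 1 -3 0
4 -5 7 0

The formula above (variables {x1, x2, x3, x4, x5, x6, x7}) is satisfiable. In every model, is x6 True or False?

Suppose x6 = False.
Unit clause (¬x7) forces x7 = False.
Unit clause (x5) forces x5 = True.
Unit clause (x4) forces x4 = True.
Unit clause (x3) forces x3 = True.
That conflicts with the unit clause (¬x3).
So every satisfying assignment has x6 = True.

True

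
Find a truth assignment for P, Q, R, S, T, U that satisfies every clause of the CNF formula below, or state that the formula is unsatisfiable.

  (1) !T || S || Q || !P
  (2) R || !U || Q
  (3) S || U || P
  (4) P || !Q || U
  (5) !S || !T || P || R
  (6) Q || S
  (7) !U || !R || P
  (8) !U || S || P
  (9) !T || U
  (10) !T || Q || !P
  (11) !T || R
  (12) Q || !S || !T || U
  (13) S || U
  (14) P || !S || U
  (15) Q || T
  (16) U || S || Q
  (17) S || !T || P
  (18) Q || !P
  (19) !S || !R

Case Q = true:
Case P = true:
Case T = false:
Case S = true:
Unit clause (!R) forces R = false.
Every clause is now satisfied; U is unconstrained.

P=true,  Q=true,  R=false,  S=true,  T=false,  U=false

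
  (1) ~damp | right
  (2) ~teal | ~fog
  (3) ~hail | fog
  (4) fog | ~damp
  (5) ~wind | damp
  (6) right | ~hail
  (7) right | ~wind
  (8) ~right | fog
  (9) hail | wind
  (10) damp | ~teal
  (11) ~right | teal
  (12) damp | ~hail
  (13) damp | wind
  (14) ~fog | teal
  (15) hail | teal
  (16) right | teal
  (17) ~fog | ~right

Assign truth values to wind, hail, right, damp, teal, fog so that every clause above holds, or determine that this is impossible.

UNSATISFIABLE

Case damp = 0:
(~wind) alone gives wind = 0.
That conflicts with the unit clause (wind).
That branch fails; take damp = 1 instead.
(right) alone gives right = 1.
(fog) alone gives fog = 1.
That conflicts with the unit clause (~fog).
Either choice for damp ends in contradiction.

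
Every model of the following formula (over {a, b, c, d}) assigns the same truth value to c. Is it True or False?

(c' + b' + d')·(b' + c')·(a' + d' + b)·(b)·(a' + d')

False

Suppose c = 1.
From the singleton clause (b'), b = 0.
Now (b) is unsatisfied and unit — conflict.
So every satisfying assignment has c = False.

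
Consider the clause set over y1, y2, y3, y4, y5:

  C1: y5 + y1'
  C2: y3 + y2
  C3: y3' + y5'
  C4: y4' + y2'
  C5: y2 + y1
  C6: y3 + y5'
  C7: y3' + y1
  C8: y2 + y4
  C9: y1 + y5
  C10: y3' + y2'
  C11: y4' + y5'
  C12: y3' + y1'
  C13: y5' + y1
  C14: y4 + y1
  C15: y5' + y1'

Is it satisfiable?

Suppose y5 = 1.
From the singleton clause (y3'), y3 = 0.
But (y3) is also a unit clause — contradiction.
Undo y5 and try y5 = 0.
From the singleton clause (y1'), y1 = 0.
But (y1) is also a unit clause — contradiction.
Either choice for y5 ends in contradiction.
No assignment satisfies every clause.

Unsatisfiable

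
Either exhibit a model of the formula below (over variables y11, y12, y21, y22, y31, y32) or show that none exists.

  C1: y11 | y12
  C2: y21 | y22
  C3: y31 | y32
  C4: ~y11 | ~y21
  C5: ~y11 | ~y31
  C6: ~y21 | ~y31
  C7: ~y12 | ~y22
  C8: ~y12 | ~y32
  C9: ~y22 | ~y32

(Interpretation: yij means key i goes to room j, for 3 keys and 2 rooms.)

Branch on y11: set y11 = 1.
Unit clause (~y21) forces y21 = 0.
Unit clause (y22) forces y22 = 1.
Unit clause (~y31) forces y31 = 0.
Unit clause (y32) forces y32 = 1.
But (~y32) is also a unit clause — contradiction.
Backtrack on y11: now try y11 = 0.
Unit clause (y12) forces y12 = 1.
Unit clause (~y22) forces y22 = 0.
Unit clause (y21) forces y21 = 1.
Unit clause (~y31) forces y31 = 0.
Unit clause (y32) forces y32 = 1.
But (~y32) is also a unit clause — contradiction.
Either choice for y11 ends in contradiction.

UNSATISFIABLE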